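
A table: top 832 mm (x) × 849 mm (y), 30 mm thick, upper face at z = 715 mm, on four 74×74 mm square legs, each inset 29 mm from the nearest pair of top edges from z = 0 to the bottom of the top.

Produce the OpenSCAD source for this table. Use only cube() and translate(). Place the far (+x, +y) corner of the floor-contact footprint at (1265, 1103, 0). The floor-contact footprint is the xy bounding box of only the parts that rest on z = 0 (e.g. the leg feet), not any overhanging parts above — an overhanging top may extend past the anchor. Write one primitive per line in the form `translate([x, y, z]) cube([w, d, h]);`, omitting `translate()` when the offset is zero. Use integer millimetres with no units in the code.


translate([462, 283, 685]) cube([832, 849, 30]);
translate([491, 312, 0]) cube([74, 74, 685]);
translate([1191, 312, 0]) cube([74, 74, 685]);
translate([491, 1029, 0]) cube([74, 74, 685]);
translate([1191, 1029, 0]) cube([74, 74, 685]);


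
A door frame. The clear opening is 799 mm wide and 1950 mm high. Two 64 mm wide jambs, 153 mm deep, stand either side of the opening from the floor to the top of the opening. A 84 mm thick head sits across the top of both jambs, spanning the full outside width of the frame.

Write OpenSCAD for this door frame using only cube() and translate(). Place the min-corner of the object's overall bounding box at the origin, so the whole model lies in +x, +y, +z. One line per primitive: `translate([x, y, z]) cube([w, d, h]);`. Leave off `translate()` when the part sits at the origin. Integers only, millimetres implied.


cube([64, 153, 1950]);
translate([863, 0, 0]) cube([64, 153, 1950]);
translate([0, 0, 1950]) cube([927, 153, 84]);


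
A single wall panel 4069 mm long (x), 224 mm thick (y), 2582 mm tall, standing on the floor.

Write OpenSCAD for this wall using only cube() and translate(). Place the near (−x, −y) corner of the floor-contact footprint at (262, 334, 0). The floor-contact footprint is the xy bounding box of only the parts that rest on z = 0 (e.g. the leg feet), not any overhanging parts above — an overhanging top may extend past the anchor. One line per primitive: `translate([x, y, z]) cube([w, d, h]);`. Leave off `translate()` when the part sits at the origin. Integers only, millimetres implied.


translate([262, 334, 0]) cube([4069, 224, 2582]);


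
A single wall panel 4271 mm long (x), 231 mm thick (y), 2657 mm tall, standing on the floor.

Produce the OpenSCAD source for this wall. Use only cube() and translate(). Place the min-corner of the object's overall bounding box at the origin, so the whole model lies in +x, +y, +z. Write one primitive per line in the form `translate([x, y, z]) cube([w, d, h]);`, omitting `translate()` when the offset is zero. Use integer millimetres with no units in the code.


cube([4271, 231, 2657]);


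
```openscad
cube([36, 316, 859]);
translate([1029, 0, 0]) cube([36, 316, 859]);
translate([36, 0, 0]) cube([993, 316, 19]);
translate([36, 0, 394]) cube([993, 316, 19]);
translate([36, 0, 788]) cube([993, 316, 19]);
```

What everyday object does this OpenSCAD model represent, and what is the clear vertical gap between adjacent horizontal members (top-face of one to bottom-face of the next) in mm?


A bookshelf. The clear shelf gap is 375 mm.

Two tall side panels with 3 horizontal boards between them — a bookshelf. The first two shelf undersides are at z = 0 and z = 394; with shelf thickness 19, the clear gap is 394 − 0 − 19 = 375 mm.


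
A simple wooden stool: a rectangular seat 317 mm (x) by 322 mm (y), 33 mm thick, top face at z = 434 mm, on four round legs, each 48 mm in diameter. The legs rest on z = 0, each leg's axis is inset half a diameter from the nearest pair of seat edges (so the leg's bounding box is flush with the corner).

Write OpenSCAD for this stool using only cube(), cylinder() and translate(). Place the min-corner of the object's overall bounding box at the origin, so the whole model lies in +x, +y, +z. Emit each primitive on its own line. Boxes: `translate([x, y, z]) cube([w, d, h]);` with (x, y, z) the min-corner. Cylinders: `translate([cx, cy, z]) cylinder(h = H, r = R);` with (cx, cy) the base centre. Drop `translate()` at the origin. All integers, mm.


translate([0, 0, 401]) cube([317, 322, 33]);
translate([24, 24, 0]) cylinder(h = 401, r = 24);
translate([293, 24, 0]) cylinder(h = 401, r = 24);
translate([24, 298, 0]) cylinder(h = 401, r = 24);
translate([293, 298, 0]) cylinder(h = 401, r = 24);


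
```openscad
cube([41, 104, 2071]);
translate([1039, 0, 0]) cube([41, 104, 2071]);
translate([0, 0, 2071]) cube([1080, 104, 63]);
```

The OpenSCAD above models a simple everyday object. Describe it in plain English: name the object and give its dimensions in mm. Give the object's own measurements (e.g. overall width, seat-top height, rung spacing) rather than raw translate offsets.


A door frame. The clear opening is 998 mm wide and 2071 mm high. Two 41 mm wide jambs, 104 mm deep, stand either side of the opening from the floor to the top of the opening. A 63 mm thick head sits across the top of both jambs, spanning the full outside width of the frame.


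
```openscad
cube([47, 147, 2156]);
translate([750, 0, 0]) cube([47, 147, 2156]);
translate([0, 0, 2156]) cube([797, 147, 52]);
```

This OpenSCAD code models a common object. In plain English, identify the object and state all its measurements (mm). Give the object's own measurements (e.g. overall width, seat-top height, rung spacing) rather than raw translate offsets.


A door frame. The clear opening is 703 mm wide and 2156 mm high. Two 47 mm wide jambs, 147 mm deep, stand either side of the opening from the floor to the top of the opening. A 52 mm thick head sits across the top of both jambs, spanning the full outside width of the frame.


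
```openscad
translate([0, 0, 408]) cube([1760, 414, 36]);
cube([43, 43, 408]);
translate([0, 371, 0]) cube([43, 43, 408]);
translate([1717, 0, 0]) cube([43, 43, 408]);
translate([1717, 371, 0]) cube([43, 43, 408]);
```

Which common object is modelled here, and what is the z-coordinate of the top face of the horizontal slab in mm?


A bench. The seat-top height is 444 mm.

A long slab on four corner posts — a bench. The slab sits at z = 408 with thickness 36, so the top is 408 + 36 = 444 mm.


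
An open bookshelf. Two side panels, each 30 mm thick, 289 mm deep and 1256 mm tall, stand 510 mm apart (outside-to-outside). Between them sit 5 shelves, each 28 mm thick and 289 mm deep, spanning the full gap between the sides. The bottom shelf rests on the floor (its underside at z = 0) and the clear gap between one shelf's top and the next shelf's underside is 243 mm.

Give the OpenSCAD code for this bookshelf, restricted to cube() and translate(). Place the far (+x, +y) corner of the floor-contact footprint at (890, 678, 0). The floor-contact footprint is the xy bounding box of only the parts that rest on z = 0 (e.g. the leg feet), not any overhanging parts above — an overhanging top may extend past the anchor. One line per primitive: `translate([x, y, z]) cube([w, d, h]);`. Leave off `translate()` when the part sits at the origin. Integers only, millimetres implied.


translate([380, 389, 0]) cube([30, 289, 1256]);
translate([860, 389, 0]) cube([30, 289, 1256]);
translate([410, 389, 0]) cube([450, 289, 28]);
translate([410, 389, 271]) cube([450, 289, 28]);
translate([410, 389, 542]) cube([450, 289, 28]);
translate([410, 389, 813]) cube([450, 289, 28]);
translate([410, 389, 1084]) cube([450, 289, 28]);


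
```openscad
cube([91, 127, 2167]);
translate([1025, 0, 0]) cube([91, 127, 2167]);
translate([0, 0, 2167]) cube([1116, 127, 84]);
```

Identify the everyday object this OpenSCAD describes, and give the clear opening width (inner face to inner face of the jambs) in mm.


A door frame. The clear opening width is 934 mm.

Two 2167 mm tall posts with a header on top — a door frame. The left jamb is 91 mm wide at x = 0; the right jamb starts at x = 1025. The clear opening is 1025 − 91 = 934 mm.


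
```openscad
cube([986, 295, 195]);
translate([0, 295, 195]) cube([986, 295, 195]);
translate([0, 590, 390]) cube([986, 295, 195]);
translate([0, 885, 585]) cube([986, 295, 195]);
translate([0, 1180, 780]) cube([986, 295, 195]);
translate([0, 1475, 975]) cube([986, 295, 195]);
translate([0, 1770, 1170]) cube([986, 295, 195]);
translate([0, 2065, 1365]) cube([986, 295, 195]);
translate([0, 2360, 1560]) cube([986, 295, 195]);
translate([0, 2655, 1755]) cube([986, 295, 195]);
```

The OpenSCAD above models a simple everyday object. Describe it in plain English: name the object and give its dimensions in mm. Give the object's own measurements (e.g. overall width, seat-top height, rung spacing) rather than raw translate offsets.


A straight staircase of 10 solid steps. Each step is 986 mm wide (x), 295 mm deep (y, the going) and 195 mm tall (the rise). The first step rests on the floor; each subsequent step sits one going further in +y and one rise higher in +z, directly behind and above the previous step with no overlap.


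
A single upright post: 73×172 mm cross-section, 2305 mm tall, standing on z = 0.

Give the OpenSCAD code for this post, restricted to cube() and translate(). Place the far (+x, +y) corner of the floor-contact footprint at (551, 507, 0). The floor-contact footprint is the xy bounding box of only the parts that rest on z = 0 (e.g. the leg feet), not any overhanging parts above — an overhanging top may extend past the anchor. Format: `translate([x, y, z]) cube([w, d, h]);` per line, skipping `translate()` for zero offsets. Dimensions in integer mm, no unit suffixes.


translate([478, 335, 0]) cube([73, 172, 2305]);


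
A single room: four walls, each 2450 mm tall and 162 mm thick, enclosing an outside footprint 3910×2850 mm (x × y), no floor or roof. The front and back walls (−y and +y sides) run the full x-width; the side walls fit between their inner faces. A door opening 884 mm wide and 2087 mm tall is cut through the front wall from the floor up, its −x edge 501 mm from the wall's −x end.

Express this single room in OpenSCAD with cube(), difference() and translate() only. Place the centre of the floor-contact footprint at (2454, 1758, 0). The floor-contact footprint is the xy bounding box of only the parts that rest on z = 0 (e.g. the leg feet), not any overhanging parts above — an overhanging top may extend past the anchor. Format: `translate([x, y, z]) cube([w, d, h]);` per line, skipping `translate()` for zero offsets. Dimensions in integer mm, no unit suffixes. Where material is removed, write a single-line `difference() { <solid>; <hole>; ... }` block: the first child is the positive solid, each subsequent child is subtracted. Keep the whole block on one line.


difference() { translate([499, 333, 0]) cube([3910, 162, 2450]); translate([1000, 333, 0]) cube([884, 162, 2087]); }
translate([499, 3021, 0]) cube([3910, 162, 2450]);
translate([499, 495, 0]) cube([162, 2526, 2450]);
translate([4247, 495, 0]) cube([162, 2526, 2450]);


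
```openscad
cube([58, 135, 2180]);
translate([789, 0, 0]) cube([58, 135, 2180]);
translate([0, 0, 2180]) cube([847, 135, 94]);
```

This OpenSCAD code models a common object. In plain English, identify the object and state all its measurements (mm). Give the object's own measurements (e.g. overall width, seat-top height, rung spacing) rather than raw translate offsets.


A door frame. The clear opening is 731 mm wide and 2180 mm high. Two 58 mm wide jambs, 135 mm deep, stand either side of the opening from the floor to the top of the opening. A 94 mm thick head sits across the top of both jambs, spanning the full outside width of the frame.


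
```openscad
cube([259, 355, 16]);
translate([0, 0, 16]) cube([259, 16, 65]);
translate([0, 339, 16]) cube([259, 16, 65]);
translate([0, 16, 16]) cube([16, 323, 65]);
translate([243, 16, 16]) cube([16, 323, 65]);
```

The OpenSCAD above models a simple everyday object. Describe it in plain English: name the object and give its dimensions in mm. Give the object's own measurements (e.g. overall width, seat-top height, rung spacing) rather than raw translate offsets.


An open-topped rectangular box: outside dimensions 259×355×81 mm, with a uniform wall and base thickness of 16 mm. The base is a full 259×355 slab on the floor; four walls sit on top of the base. The front and back walls (the −y and +y sides) span the full width; the two side walls fit between them.


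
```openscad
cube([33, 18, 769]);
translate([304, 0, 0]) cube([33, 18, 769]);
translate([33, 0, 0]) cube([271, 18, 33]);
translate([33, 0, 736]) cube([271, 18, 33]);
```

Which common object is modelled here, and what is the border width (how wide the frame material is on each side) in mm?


A picture frame. The border width is 33 mm.

Four thin pieces enclosing a rectangular opening — a picture frame. The two full-height stiles are 769 mm tall; the top rail sits at z = 736 and is 33 mm tall, so the border above the opening is 769 − 736 = 33 mm, matching the stile x-width.


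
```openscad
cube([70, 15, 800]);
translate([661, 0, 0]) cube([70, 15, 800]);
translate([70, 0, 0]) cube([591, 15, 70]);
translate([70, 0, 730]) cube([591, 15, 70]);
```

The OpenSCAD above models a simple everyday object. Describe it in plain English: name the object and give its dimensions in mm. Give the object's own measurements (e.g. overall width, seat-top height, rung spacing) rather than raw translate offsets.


A rectangular picture frame lying in the x–z plane (depth along y). The opening is 591 mm wide (x) by 660 mm tall (z), surrounded by a border 70 mm wide on all four sides. The frame is 15 mm deep and is made of two full-height vertical stiles with two horizontal rails fitted between them.


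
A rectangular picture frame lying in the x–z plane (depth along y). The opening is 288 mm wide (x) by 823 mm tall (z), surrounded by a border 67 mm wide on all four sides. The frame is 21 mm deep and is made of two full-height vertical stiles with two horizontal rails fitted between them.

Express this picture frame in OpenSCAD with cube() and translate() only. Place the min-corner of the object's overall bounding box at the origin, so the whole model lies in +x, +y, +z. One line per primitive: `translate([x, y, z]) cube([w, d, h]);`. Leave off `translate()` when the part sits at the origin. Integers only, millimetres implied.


cube([67, 21, 957]);
translate([355, 0, 0]) cube([67, 21, 957]);
translate([67, 0, 0]) cube([288, 21, 67]);
translate([67, 0, 890]) cube([288, 21, 67]);


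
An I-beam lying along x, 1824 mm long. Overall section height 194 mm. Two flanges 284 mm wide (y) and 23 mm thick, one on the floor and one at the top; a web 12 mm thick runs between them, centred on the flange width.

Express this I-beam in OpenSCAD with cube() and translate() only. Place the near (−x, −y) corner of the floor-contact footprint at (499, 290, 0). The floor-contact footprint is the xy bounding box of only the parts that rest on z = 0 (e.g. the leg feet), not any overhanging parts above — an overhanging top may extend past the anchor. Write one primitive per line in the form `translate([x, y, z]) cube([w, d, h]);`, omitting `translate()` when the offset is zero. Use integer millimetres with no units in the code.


translate([499, 290, 0]) cube([1824, 284, 23]);
translate([499, 426, 23]) cube([1824, 12, 148]);
translate([499, 290, 171]) cube([1824, 284, 23]);


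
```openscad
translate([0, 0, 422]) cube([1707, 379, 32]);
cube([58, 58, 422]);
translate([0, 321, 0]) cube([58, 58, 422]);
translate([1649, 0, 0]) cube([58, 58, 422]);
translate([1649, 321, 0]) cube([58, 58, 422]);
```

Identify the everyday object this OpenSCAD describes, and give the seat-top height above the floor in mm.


A bench. The seat-top height is 454 mm.

A long slab on four corner posts — a bench. The slab sits at z = 422 with thickness 32, so the top is 422 + 32 = 454 mm.


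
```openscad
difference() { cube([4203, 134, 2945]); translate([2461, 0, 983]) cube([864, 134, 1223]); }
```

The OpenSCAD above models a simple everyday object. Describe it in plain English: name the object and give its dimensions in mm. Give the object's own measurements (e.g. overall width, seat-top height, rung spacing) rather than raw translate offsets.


A wall 4203 mm long (x), 134 mm thick (y), 2945 mm tall, with a rectangular window opening cut through it. The opening is 864 mm wide and 1223 mm tall; its sill is at z = 983 mm and its near (−x) edge is 2461 mm from the wall's −x end. The opening passes through the full wall thickness.


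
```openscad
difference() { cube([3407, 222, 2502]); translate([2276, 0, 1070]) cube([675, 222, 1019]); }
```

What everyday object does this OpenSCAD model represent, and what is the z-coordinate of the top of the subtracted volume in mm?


A wall with a window opening. The window head height is 2089 mm.

A wall with a rectangular opening subtracted — a window. Sill at z = 1070, opening 1019 mm tall, so the head is at 1070 + 1019 = 2089 mm.


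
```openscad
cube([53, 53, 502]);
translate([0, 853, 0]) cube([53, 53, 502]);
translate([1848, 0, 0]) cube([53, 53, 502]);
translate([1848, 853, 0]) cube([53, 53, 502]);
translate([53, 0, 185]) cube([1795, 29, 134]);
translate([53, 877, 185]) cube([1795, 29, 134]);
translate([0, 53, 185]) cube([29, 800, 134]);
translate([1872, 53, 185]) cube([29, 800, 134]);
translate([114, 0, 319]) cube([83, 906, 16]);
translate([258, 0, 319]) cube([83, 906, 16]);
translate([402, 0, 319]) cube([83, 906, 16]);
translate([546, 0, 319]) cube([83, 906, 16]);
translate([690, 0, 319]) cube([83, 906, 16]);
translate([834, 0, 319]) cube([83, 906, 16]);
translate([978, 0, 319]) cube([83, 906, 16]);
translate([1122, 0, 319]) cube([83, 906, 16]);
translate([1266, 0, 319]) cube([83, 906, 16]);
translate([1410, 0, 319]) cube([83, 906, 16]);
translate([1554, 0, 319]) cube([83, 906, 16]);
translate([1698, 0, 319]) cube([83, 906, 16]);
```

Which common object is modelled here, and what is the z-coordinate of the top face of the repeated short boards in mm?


A bed frame. The slat-top height is 335 mm.

Four posts, four rails, and a row of slats — a bed frame. Slats sit on the rails at z = 185 + 134 = 319; with slat thickness 16, the top is 335 mm.


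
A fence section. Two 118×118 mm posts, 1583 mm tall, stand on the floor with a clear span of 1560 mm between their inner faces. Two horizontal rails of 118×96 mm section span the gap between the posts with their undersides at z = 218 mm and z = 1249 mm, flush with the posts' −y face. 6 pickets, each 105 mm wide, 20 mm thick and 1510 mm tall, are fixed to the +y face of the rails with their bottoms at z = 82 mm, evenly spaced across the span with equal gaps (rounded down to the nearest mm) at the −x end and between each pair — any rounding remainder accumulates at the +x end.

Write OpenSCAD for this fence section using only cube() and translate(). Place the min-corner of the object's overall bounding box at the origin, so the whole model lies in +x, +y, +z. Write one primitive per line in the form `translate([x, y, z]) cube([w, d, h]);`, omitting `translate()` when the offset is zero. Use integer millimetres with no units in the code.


cube([118, 118, 1583]);
translate([1678, 0, 0]) cube([118, 118, 1583]);
translate([118, 0, 218]) cube([1560, 118, 96]);
translate([118, 0, 1249]) cube([1560, 118, 96]);
translate([250, 118, 82]) cube([105, 20, 1510]);
translate([487, 118, 82]) cube([105, 20, 1510]);
translate([724, 118, 82]) cube([105, 20, 1510]);
translate([961, 118, 82]) cube([105, 20, 1510]);
translate([1198, 118, 82]) cube([105, 20, 1510]);
translate([1435, 118, 82]) cube([105, 20, 1510]);


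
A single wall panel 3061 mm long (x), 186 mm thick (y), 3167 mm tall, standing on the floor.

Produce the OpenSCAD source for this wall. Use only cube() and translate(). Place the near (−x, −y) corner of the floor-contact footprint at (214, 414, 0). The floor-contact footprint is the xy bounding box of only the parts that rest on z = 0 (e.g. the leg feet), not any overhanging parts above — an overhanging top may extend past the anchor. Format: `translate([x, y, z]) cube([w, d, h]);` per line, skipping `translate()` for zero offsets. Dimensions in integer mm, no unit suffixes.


translate([214, 414, 0]) cube([3061, 186, 3167]);


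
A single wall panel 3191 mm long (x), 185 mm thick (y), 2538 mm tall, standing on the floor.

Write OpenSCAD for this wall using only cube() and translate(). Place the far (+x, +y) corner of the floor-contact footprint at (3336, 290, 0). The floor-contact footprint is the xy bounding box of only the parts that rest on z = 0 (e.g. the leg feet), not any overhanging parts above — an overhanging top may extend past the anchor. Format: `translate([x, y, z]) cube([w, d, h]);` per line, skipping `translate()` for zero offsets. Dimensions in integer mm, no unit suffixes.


translate([145, 105, 0]) cube([3191, 185, 2538]);


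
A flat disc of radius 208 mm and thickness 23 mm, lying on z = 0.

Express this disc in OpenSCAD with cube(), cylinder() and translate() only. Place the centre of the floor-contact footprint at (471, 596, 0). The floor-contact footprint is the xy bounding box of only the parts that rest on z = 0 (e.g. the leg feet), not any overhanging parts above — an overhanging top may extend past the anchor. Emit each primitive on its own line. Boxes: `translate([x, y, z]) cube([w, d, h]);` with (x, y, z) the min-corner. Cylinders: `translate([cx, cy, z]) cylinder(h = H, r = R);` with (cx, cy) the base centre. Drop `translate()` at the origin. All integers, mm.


translate([471, 596, 0]) cylinder(h = 23, r = 208);


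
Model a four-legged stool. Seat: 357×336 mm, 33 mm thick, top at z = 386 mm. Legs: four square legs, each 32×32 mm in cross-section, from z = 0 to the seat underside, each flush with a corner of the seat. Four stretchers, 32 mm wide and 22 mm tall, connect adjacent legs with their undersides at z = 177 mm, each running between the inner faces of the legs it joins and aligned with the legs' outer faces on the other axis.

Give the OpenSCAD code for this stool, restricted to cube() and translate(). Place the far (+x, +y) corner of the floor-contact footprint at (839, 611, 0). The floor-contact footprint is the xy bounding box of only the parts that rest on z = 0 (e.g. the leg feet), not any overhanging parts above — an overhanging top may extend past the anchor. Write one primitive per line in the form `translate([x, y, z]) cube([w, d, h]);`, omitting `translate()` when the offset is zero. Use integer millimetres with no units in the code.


// leg_h = 386 - 33 = 353
// stretcher span = 357 - 2*32 = 293
translate([482, 275, 353]) cube([357, 336, 33]);
translate([482, 275, 0]) cube([32, 32, 353]);
translate([807, 275, 0]) cube([32, 32, 353]);
translate([482, 579, 0]) cube([32, 32, 353]);
translate([807, 579, 0]) cube([32, 32, 353]);
translate([514, 275, 177]) cube([293, 32, 22]);
translate([514, 579, 177]) cube([293, 32, 22]);
translate([482, 307, 177]) cube([32, 272, 22]);
translate([807, 307, 177]) cube([32, 272, 22]);


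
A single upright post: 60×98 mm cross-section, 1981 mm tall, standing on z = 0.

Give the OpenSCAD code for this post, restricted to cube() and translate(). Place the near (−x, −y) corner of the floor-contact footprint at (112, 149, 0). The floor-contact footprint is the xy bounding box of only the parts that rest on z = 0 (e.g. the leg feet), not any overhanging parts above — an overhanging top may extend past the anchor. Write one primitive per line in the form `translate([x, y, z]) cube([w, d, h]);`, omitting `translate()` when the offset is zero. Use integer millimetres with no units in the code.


translate([112, 149, 0]) cube([60, 98, 1981]);


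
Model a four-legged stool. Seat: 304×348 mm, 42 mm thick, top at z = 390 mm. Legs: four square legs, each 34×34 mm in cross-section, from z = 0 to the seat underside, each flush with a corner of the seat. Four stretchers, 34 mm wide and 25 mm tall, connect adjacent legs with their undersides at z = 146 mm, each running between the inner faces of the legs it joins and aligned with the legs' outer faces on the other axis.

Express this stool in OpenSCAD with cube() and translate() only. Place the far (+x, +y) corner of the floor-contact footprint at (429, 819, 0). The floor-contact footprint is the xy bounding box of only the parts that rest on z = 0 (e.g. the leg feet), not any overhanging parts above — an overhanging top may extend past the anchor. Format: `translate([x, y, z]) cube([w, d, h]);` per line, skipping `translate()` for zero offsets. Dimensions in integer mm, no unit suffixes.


translate([125, 471, 348]) cube([304, 348, 42]);
translate([125, 471, 0]) cube([34, 34, 348]);
translate([395, 471, 0]) cube([34, 34, 348]);
translate([125, 785, 0]) cube([34, 34, 348]);
translate([395, 785, 0]) cube([34, 34, 348]);
translate([159, 471, 146]) cube([236, 34, 25]);
translate([159, 785, 146]) cube([236, 34, 25]);
translate([125, 505, 146]) cube([34, 280, 25]);
translate([395, 505, 146]) cube([34, 280, 25]);


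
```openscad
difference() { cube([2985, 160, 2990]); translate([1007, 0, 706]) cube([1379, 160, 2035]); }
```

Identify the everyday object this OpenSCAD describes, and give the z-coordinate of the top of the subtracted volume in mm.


A wall with a window opening. The window head height is 2741 mm.

A wall with a rectangular opening subtracted — a window. Sill at z = 706, opening 2035 mm tall, so the head is at 706 + 2035 = 2741 mm.


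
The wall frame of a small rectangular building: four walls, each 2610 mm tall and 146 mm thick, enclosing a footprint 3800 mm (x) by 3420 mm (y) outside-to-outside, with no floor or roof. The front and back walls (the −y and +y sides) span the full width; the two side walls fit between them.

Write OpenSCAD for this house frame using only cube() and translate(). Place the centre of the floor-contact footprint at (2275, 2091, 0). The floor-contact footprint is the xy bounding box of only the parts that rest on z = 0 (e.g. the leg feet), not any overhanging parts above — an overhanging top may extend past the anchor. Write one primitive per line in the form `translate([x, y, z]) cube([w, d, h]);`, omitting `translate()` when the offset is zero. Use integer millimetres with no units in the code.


translate([375, 381, 0]) cube([3800, 146, 2610]);
translate([375, 3655, 0]) cube([3800, 146, 2610]);
translate([375, 527, 0]) cube([146, 3128, 2610]);
translate([4029, 527, 0]) cube([146, 3128, 2610]);


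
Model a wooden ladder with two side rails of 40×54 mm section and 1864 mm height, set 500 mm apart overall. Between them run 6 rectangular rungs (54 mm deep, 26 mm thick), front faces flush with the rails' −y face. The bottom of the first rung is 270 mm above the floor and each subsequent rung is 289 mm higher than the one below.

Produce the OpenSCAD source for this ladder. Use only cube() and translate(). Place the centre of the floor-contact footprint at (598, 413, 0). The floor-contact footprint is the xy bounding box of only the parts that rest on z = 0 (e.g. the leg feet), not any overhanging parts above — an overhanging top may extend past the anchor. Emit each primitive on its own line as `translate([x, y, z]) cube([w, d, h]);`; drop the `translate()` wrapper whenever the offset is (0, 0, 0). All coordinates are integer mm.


translate([348, 386, 0]) cube([40, 54, 1864]);
translate([808, 386, 0]) cube([40, 54, 1864]);
translate([388, 386, 270]) cube([420, 54, 26]);
translate([388, 386, 559]) cube([420, 54, 26]);
translate([388, 386, 848]) cube([420, 54, 26]);
translate([388, 386, 1137]) cube([420, 54, 26]);
translate([388, 386, 1426]) cube([420, 54, 26]);
translate([388, 386, 1715]) cube([420, 54, 26]);


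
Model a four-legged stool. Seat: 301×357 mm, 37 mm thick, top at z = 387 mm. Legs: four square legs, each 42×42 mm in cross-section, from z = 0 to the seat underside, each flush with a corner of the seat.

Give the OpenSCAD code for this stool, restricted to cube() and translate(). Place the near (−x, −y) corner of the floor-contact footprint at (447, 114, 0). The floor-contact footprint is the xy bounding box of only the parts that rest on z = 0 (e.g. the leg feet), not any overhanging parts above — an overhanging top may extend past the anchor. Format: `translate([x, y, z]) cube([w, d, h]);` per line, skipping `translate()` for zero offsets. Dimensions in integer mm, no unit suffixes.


translate([447, 114, 350]) cube([301, 357, 37]);
translate([447, 114, 0]) cube([42, 42, 350]);
translate([706, 114, 0]) cube([42, 42, 350]);
translate([447, 429, 0]) cube([42, 42, 350]);
translate([706, 429, 0]) cube([42, 42, 350]);


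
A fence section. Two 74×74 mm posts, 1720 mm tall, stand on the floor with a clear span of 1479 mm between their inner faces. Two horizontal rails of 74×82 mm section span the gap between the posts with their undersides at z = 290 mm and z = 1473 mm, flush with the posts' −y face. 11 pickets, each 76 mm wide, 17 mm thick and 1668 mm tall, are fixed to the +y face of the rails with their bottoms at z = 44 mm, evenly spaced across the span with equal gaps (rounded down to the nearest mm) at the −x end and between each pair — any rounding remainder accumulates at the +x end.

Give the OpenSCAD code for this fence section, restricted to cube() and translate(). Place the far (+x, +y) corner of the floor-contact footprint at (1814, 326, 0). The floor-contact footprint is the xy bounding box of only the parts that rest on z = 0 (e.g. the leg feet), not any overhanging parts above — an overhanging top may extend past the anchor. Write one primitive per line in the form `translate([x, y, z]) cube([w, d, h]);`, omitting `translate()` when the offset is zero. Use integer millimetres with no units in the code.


translate([187, 252, 0]) cube([74, 74, 1720]);
translate([1740, 252, 0]) cube([74, 74, 1720]);
translate([261, 252, 290]) cube([1479, 74, 82]);
translate([261, 252, 1473]) cube([1479, 74, 82]);
translate([314, 326, 44]) cube([76, 17, 1668]);
translate([443, 326, 44]) cube([76, 17, 1668]);
translate([572, 326, 44]) cube([76, 17, 1668]);
translate([701, 326, 44]) cube([76, 17, 1668]);
translate([830, 326, 44]) cube([76, 17, 1668]);
translate([959, 326, 44]) cube([76, 17, 1668]);
translate([1088, 326, 44]) cube([76, 17, 1668]);
translate([1217, 326, 44]) cube([76, 17, 1668]);
translate([1346, 326, 44]) cube([76, 17, 1668]);
translate([1475, 326, 44]) cube([76, 17, 1668]);
translate([1604, 326, 44]) cube([76, 17, 1668]);


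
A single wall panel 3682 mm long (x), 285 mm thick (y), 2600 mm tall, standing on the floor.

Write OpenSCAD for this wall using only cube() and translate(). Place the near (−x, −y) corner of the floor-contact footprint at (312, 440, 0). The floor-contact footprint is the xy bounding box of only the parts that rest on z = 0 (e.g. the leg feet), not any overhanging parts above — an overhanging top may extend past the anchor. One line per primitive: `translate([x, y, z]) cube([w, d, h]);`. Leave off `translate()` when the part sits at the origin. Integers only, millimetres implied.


translate([312, 440, 0]) cube([3682, 285, 2600]);


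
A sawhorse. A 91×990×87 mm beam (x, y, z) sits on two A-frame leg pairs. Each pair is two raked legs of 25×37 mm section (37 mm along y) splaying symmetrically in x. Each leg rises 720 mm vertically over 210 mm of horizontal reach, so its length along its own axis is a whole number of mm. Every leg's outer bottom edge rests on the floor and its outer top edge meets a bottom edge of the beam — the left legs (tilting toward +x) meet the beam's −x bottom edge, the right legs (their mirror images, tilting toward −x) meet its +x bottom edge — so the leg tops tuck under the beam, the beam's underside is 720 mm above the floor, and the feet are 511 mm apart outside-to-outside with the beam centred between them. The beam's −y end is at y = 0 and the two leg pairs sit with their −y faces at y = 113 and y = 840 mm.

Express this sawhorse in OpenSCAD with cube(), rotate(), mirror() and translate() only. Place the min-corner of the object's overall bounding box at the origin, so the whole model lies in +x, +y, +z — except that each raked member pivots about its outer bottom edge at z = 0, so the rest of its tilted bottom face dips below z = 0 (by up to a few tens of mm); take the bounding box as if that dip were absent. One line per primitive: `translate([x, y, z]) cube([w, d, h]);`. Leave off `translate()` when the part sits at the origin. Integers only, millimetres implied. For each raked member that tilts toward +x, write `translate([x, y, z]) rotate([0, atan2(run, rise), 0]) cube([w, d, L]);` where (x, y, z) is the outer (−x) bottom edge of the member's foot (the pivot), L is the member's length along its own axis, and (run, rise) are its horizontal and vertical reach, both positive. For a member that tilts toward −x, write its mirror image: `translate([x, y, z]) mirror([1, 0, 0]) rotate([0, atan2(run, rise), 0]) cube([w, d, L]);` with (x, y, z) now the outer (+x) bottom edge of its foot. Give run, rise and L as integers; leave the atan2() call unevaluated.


// leg length = √(210² + 720²) = 750
// right-leg outer foot x = 2·210 + 91 = 511
// beam min-corner = (210, 0, 720)
translate([210, 0, 720]) cube([91, 990, 87]);
translate([0, 113, 0]) rotate([0, atan2(210, 720), 0]) cube([25, 37, 750]);
translate([511, 113, 0]) mirror([1, 0, 0]) rotate([0, atan2(210, 720), 0]) cube([25, 37, 750]);
translate([0, 840, 0]) rotate([0, atan2(210, 720), 0]) cube([25, 37, 750]);
translate([511, 840, 0]) mirror([1, 0, 0]) rotate([0, atan2(210, 720), 0]) cube([25, 37, 750]);


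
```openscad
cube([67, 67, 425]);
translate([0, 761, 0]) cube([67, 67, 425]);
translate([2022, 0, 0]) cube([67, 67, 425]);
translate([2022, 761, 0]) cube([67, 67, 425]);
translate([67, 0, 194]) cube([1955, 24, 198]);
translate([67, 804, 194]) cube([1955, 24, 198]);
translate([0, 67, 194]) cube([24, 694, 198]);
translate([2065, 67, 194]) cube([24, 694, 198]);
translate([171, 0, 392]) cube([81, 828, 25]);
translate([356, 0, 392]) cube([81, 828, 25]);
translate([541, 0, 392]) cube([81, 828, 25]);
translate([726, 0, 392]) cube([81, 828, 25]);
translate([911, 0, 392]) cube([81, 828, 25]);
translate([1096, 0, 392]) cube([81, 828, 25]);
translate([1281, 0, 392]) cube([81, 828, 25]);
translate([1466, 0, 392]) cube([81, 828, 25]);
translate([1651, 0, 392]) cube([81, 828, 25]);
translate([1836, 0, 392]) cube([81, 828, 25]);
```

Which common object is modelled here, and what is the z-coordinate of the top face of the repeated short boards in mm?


A bed frame. The slat-top height is 417 mm.

Four posts, four rails, and a row of slats — a bed frame. Slats sit on the rails at z = 194 + 198 = 392; with slat thickness 25, the top is 417 mm.


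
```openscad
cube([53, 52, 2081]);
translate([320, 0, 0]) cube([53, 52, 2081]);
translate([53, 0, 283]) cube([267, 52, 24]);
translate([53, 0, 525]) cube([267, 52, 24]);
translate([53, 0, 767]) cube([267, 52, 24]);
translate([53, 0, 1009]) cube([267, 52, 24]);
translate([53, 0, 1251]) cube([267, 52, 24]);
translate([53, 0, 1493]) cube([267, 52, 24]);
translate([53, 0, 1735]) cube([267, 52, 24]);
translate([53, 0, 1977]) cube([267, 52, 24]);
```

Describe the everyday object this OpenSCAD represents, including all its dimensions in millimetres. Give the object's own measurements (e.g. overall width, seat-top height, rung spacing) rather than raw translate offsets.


A straight ladder. Two 53×52 mm vertical rails, 2081 mm tall, stand 373 mm apart (outside-to-outside) with their front faces coplanar on the −y side. 8 rungs, each 52 mm deep and 24 mm tall, span between the inner faces of the rails, front faces flush with the rails. The lowest rung's underside is at z = 283 mm and rungs are spaced 242 mm apart (underside to underside).


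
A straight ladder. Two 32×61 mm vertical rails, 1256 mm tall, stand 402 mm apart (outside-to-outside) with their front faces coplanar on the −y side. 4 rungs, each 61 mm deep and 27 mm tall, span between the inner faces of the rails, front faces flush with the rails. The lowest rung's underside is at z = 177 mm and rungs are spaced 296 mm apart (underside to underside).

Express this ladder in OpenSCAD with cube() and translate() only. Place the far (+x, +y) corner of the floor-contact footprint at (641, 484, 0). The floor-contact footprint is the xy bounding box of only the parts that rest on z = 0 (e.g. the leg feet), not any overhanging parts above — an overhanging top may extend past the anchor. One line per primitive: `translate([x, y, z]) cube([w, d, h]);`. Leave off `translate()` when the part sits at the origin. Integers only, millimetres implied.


translate([239, 423, 0]) cube([32, 61, 1256]);
translate([609, 423, 0]) cube([32, 61, 1256]);
translate([271, 423, 177]) cube([338, 61, 27]);
translate([271, 423, 473]) cube([338, 61, 27]);
translate([271, 423, 769]) cube([338, 61, 27]);
translate([271, 423, 1065]) cube([338, 61, 27]);


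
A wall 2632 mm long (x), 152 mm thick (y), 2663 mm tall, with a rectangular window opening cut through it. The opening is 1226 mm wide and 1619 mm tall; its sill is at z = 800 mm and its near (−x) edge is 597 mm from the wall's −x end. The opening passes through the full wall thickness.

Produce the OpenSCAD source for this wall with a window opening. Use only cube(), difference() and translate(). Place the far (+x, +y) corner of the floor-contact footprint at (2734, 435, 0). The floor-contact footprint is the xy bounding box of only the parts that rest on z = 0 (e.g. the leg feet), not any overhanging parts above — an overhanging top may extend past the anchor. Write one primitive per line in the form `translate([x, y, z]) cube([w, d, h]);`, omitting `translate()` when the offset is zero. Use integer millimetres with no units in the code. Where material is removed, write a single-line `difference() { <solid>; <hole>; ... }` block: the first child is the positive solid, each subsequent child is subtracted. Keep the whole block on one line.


difference() { translate([102, 283, 0]) cube([2632, 152, 2663]); translate([699, 283, 800]) cube([1226, 152, 1619]); }


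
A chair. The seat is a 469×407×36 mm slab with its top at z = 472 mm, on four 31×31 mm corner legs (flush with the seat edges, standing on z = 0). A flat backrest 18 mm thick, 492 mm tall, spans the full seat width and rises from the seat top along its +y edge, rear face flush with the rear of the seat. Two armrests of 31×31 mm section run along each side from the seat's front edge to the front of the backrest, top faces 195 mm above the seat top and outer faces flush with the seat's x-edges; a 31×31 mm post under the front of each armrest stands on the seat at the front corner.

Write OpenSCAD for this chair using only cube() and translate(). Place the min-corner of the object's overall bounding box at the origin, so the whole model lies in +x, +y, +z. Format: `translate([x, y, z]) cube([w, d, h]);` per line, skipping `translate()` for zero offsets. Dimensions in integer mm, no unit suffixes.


// leg_h = 472 - 36 = 436
// arm post h = 195 - 31 = 164
translate([0, 0, 436]) cube([469, 407, 36]);
cube([31, 31, 436]);
translate([438, 0, 0]) cube([31, 31, 436]);
translate([0, 376, 0]) cube([31, 31, 436]);
translate([438, 376, 0]) cube([31, 31, 436]);
translate([0, 389, 472]) cube([469, 18, 492]);
translate([0, 0, 636]) cube([31, 389, 31]);
translate([438, 0, 636]) cube([31, 389, 31]);
translate([0, 0, 472]) cube([31, 31, 164]);
translate([438, 0, 472]) cube([31, 31, 164]);


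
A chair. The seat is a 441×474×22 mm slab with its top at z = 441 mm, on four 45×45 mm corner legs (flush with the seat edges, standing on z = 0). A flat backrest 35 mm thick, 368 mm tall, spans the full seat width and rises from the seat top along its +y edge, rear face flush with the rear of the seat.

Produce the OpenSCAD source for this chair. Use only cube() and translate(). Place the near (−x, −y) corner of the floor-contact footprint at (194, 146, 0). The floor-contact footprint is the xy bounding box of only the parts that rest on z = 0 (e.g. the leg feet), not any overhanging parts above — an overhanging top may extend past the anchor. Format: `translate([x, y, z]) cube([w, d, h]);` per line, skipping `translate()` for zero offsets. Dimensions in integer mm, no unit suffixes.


translate([194, 146, 419]) cube([441, 474, 22]);
translate([194, 146, 0]) cube([45, 45, 419]);
translate([590, 146, 0]) cube([45, 45, 419]);
translate([194, 575, 0]) cube([45, 45, 419]);
translate([590, 575, 0]) cube([45, 45, 419]);
translate([194, 585, 441]) cube([441, 35, 368]);
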